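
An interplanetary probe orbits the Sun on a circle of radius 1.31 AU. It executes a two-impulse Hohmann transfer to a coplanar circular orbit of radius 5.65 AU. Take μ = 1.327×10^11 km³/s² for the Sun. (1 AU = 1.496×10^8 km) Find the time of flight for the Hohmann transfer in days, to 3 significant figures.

In km: r₁ = 1.31 × 1.496×10^8 = 1.95976×10^8 km; r₂ = 5.65 × 1.496×10^8 = 8.4524×10^8 km.
Semi-major axis of the transfer orbit: a_t = (1.95976×10^8 + 8.4524×10^8)/2 = 5.20608×10^8 km.
By Kepler's third law the transfer-orbit period is T = 2π√(a_t³/μ), so t = T/2 = 1.024×10^8 s.
Converting: 1.024×10^8 s ÷ 86400 s/day = 1190 days.

t = 1190 days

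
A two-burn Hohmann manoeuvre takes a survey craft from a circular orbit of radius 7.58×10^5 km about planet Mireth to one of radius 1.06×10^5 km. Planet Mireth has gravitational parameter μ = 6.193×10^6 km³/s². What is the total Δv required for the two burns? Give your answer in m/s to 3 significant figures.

The Hohmann ellipse has a_t = (r₁ + r₂)/2 = 4.320×10^5 km.
At r₁ the circular-orbit speed is v₁ = √(μ/r₁) = 2.8584 km/s.
On the transfer ellipse at r₁, vis-viva equation gives v_a = √[μ(2/r₁ − 1/a_t)] = 1.4159 km/s.
First burn Δv₁ = |v_a − v₁| = 1.4425 km/s.
Circular speed at r₂: v₂ = √(μ/r₂) = 7.64359 km/s.
Transfer-orbit speed at r₂: v_p = √[μ(2/r₂ − 1/a_t)] = 10.1249 km/s.
Second burn Δv₂ = |v₂ − v_p| = 2.4813 km/s.
Δv = Δv₁ + Δv₂ = 1.4425 + 2.4813 = 3.924 km/s.

Δv = 3920 m/s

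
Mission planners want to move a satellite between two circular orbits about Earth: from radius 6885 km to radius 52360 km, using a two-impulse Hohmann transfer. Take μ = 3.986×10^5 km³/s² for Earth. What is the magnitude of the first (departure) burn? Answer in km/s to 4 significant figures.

Δv₁ = 2.507 km/s

Semi-major axis of the transfer orbit: a_t = (6885 + 52360)/2 = 29622.5 km.
Circular speed at r = 6885 km: v_c = √(μ/r) = 7.6088 km/s.
Vis-viva on the transfer ellipse at r = 6885 km gives v_t = √[μ(2/r − 1/a_t)] = 10.116 km/s.
Δv₁ = |v_t − v_c| = |10.116 − 7.6088| = 2.507 km/s.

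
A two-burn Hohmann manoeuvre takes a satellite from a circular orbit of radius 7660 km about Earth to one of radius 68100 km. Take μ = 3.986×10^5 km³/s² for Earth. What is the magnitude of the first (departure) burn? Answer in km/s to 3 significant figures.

Δv₁ = 2.46 km/s

Transfer-ellipse semi-major axis a_t = (r₁ + r₂)/2 = (7660 + 68100)/2 = 37880 km.
On the circular orbit at r = 7660 km, v_c = √(μ/r) = 7.21364 km/s.
Transfer-orbit speed at the same r (vis-viva, a = a_t): v_t = √[μ(2/r − 1/a_t)] = 9.67215 km/s.
Δv₁ = |v_t − v_c| = |9.67215 − 7.21364| = 2.459 km/s.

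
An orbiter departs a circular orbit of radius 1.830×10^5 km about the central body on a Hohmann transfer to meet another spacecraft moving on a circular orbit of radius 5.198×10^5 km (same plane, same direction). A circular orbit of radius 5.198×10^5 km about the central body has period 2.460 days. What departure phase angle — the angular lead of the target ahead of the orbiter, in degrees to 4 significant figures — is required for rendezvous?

From Kepler's third law T² = 4π²r³/μ at r = 5.198×10^5 km, T = 2.460 days = 2.460 × 86400 s = 2.12544×10^5 s: μ = 4π²r³/T² = 1.22736×10^8 km³/s².
The Hohmann ellipse has a_t = (r₁ + r₂)/2 = 3.514×10^5 km.
Transfer time t = π√(a_t³/μ) = 59070 s.
The target's mean motion on its circular orbit is ω₂ = √(μ/r₂³) = 2.9562×10^-5 rad/s.
Angle swept by the target during transfer: ω₂·t = 1.7462 rad = 100.05°.
The orbiter traverses 180° on the transfer ellipse, so the target must lead by 180° − 100.05° = 79.95°.

φ = 79.95°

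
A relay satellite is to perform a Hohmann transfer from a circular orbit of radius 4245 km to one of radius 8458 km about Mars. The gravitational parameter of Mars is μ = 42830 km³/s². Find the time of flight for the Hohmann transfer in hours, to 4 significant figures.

The Hohmann ellipse has a_t = (r₁ + r₂)/2 = 6351.5 km.
By Kepler's third law the transfer-orbit period is T = 2π√(a_t³/μ), so t = T/2 = 7684 s.
Converting: 7684 s ÷ 3600 s/hour = 2.134 hours.

t = 2.134 hours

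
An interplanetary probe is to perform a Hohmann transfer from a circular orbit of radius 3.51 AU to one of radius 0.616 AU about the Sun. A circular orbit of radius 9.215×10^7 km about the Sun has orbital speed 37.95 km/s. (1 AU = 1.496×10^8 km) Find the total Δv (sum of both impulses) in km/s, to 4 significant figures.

Δv = 18.76 km/s

From the circular-orbit relation v² = μ/r at r = 9.215×10^7 km: μ = v²r = (37.95)² × 9.215×10^7 = 1.32715×10^11 km³/s².
In km: r₁ = 3.51 × 1.496×10^8 = 5.25096×10^8 km; r₂ = 0.616 × 1.496×10^8 = 9.21536×10^7 km.
The Hohmann ellipse has a_t = (r₁ + r₂)/2 = 3.086248×10^8 km.
At r₁ the circular-orbit speed is v₁ = √(μ/r₁) = 15.898 km/s.
Transfer-orbit speed at r₁ (vis-viva equation): v_a = √[μ(2/r₁ − 1/a_t)] = 8.6872 km/s.
First burn Δv₁ = |v_a − v₁| = 7.211 km/s.
Circular speed at r₂: v₂ = √(μ/r₂) = 37.95 km/s.
Transfer-orbit speed at r₂: v_p = √[μ(2/r₂ − 1/a_t)] = 49.50 km/s.
Second burn Δv₂ = |v₂ − v_p| = 11.55 km/s.
Total Δv = Δv₁ + Δv₂ = 18.76 km/s.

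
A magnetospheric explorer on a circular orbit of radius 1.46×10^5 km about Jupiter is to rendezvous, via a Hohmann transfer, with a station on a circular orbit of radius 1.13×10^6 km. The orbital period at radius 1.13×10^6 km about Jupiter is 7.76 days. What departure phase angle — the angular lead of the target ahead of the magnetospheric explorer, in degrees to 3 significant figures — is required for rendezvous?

φ = 104°

From Kepler's third law T² = 4π²r³/μ at r = 1.13×10^6 km, T = 7.76 days = 7.76 × 86400 s = 6.70464×10^5 s: μ = 4π²r³/T² = 1.26720×10^8 km³/s².
Semi-major axis of the transfer orbit: a_t = (1.460×10^5 + 1.130×10^6)/2 = 6.380×10^5 km.
Transfer time t = π√(a_t³/μ) = 1.4222×10^5 s.
Target angular speed ω₂ = √(μ/r₂³) = 9.3714×10^-6 rad/s.
Angle swept by the target during transfer: ω₂·t = 1.3328 rad = 76.36°.
The magnetospheric explorer traverses 180° on the transfer ellipse, so the target must lead by 180° − 76.36° = 104°.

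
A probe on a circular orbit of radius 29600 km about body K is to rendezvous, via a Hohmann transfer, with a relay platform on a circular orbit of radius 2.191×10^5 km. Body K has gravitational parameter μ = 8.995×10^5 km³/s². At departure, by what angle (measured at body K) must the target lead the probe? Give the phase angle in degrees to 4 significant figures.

φ = 103.0°

The Hohmann ellipse has a_t = (r₁ + r₂)/2 = 1.2435×10^5 km.
Transfer time t = π√(a_t³/μ) = 1.4525×10^5 s.
Target angular speed ω₂ = √(μ/r₂³) = 9.2478×10^-6 rad/s.
Angle swept by the target during transfer: ω₂·t = 1.3432 rad = 76.96°.
The probe traverses 180° on the transfer ellipse, so the target must lead by 180° − 76.96° = 103.0°.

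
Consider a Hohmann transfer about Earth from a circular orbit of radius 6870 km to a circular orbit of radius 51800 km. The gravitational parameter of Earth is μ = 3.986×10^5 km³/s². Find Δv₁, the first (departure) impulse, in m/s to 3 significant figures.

Semi-major axis of the transfer orbit: a_t = (6870 + 51800)/2 = 29335 km.
On the circular orbit at r = 6870 km, v_c = √(μ/r) = 7.6171 km/s.
Transfer-orbit speed at the same r (vis-viva, a = a_t): v_t = √[μ(2/r − 1/a_t)] = 10.122 km/s.
Δv₁ = |v_t − v_c| = |10.122 − 7.6171| = 2.505 km/s.

Δv₁ = 2500 m/s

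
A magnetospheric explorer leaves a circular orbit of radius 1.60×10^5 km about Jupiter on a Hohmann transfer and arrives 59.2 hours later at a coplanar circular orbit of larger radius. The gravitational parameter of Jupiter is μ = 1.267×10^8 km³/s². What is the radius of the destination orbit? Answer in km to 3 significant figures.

Transfer time t = 59.2 hours = 2.1312×10^5 s, and t = π√(a_t³/μ).
So a_t = (μ t²/π²)^(1/3) = (1.267×10^8 × (2.1312×10^5)² / π²)^(1/3) = 8.3543×10^5 km.
Since a_t = (r₁ + r₂)/2, r₂ = 2a_t − r₁ = 2×8.3543×10^5 − 1.600×10^5 = 1.51086×10^6 km.

r₂ = 1.51×10^6 km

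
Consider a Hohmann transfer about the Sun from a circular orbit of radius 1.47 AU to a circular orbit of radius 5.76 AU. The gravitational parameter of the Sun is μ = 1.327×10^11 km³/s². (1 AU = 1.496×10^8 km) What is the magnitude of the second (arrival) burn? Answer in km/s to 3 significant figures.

In km: r₁ = 1.47 × 1.496×10^8 = 2.19912×10^8 km; r₂ = 5.76 × 1.496×10^8 = 8.61696×10^8 km.
Semi-major axis of the transfer orbit: a_t = (2.19912×10^8 + 8.61696×10^8)/2 = 5.40804×10^8 km.
On the circular orbit at r = 8.61696×10^8 km, v_c = √(μ/r) = 12.4096 km/s.
Vis-viva on the transfer ellipse at r = 8.61696×10^8 km gives v_t = √[μ(2/r − 1/a_t)] = 7.91340 km/s.
Δv₂ = |v_t − v_c| = |7.91340 − 12.4096| = 4.496 km/s.

Δv₂ = 4.50 km/s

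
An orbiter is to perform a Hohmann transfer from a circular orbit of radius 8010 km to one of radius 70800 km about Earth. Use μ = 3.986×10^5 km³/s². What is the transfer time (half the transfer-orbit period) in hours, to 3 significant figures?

t = 10.8 hours

The Hohmann ellipse has a_t = (r₁ + r₂)/2 = 39405 km.
Half the transfer-orbit period gives t = π√(a_t³/μ) = 38920 s.
Converting: 38920 s ÷ 3600 s/hour = 10.8 hours.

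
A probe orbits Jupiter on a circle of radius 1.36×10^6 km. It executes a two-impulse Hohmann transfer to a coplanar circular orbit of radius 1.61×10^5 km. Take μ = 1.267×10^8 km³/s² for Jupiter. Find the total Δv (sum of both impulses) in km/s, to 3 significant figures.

Δv = 14.7 km/s

Transfer-ellipse semi-major axis a_t = (r₁ + r₂)/2 = (1.360×10^6 + 1.610×10^5)/2 = 7.605×10^5 km.
At r₁ the circular-orbit speed is v₁ = √(μ/r₁) = 9.652 km/s.
On the transfer ellipse at r₁, v² = μ(2/r − 1/a) gives v_a = √[μ(2/r₁ − 1/a_t)] = 4.441 km/s.
First burn Δv₁ = |v_a − v₁| = 5.211 km/s.
At r₂, v₂ = √(μ/r₂) = 28.053 km/s.
Transfer-orbit speed at r₂: v_p = √[μ(2/r₂ − 1/a_t)] = 37.514 km/s.
Second burn Δv₂ = |v₂ − v_p| = 9.461 km/s.
Total Δv = Δv₁ + Δv₂ = 14.67 km/s.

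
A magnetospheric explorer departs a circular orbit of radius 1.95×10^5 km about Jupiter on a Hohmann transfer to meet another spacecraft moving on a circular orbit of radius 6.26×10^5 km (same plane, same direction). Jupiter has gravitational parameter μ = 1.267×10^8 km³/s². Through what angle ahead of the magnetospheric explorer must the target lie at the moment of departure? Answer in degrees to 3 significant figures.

φ = 84.4°

The Hohmann ellipse has a_t = (r₁ + r₂)/2 = 4.105×10^5 km.
Transfer time t = π√(a_t³/μ) = 73406 s.
The target's mean motion on its circular orbit is ω₂ = √(μ/r₂³) = 2.2726×10^-5 rad/s.
Angle swept by the target during transfer: ω₂·t = 1.6682 rad = 95.58°.
The magnetospheric explorer traverses 180° on the transfer ellipse, so the target must lead by 180° − 95.58° = 84.4°.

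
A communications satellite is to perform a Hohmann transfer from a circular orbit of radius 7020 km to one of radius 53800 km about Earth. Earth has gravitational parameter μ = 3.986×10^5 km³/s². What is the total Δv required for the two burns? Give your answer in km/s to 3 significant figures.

Transfer-ellipse semi-major axis a_t = (r₁ + r₂)/2 = (7020 + 53800)/2 = 30410 km.
Circular speed at r₁: v₁ = √(μ/r₁) = √(3.986×10^5/7020) = 7.535292 km/s.
Transfer-orbit speed at r₁ (vis-viva equation): v_p = √[μ(2/r₁ − 1/a_t)] = 10.02266 km/s.
First burn Δv₁ = |v_p − v₁| = 2.48737 km/s.
At r₂, v₂ = √(μ/r₂) = 2.72193 km/s.
Transfer-orbit speed at r₂: v_a = √[μ(2/r₂ − 1/a_t)] = 1.30779 km/s.
Second burn Δv₂ = |v₂ − v_a| = 1.41414 km/s.
Δv = Δv₁ + Δv₂ = 2.48737 + 1.41414 = 3.902 km/s.

Δv = 3.90 km/s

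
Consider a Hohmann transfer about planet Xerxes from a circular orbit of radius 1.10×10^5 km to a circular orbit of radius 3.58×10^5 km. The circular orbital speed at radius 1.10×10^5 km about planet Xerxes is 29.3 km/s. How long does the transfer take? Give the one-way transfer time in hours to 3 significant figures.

From the circular-orbit relation v² = μ/r at r = 1.10×10^5 km: μ = v²r = (29.3)² × 1.10×10^5 = 9.44339×10^7 km³/s².
The Hohmann ellipse has a_t = (r₁ + r₂)/2 = 2.340×10^5 km.
Half the transfer-orbit period gives t = π√(a_t³/μ) = 36590 s.
Converting: 36590 s ÷ 3600 s/hour = 10.2 hours.

t = 10.2 hours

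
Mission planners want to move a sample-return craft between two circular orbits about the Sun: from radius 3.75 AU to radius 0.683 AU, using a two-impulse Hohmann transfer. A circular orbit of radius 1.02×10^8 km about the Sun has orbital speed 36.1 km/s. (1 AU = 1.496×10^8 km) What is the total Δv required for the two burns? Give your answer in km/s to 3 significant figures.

From the circular-orbit relation v² = μ/r at r = 1.02×10^8 km: μ = v²r = (36.1)² × 1.02×10^8 = 1.32927×10^11 km³/s².
In km: r₁ = 3.75 × 1.496×10^8 = 5.610×10^8 km; r₂ = 0.683 × 1.496×10^8 = 1.021768×10^8 km.
The Hohmann ellipse has a_t = (r₁ + r₂)/2 = 3.315884×10^8 km.
At r₁ the circular-orbit speed is v₁ = √(μ/r₁) = 15.3931 km/s.
Transfer-orbit speed at r₁ (v² = μ(2/r − 1/a)): v_a = √[μ(2/r₁ − 1/a_t)] = 8.54481 km/s.
First burn Δv₁ = |v_a − v₁| = 6.8483 km/s.
At r₂, v₂ = √(μ/r₂) = 36.069 km/s.
Transfer-orbit speed at r₂: v_p = √[μ(2/r₂ − 1/a_t)] = 46.915 km/s.
Second burn Δv₂ = |v₂ − v_p| = 10.846 km/s.
Total Δv = Δv₁ + Δv₂ = 17.69 km/s.

Δv = 17.7 km/s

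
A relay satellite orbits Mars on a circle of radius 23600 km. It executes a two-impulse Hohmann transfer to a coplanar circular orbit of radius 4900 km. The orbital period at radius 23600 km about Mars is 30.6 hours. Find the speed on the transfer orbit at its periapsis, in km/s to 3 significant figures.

v = 3.80 km/s

From Kepler's third law T² = 4π²r³/μ at r = 23600 km, T = 30.6 hours = 30.6 × 3600 s = 1.1016×10^5 s: μ = 4π²r³/T² = 42761.0 km³/s².
Semi-major axis of the transfer orbit: a_t = (23600 + 4900)/2 = 14250 km.
At periapsis, r = 4900 km.
Vis-viva: v = √[μ(2/r − 1/a_t)] = √[42761.0 × (2/4900 − 1/14250)] = 3.802 km/s.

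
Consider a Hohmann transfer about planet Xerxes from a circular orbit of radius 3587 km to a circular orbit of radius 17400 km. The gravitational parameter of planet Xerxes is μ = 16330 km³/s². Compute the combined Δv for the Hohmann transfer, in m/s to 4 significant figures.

The Hohmann ellipse has a_t = (r₁ + r₂)/2 = 10493.5 km.
Circular speed at r₁: v₁ = √(μ/r₁) = √(16330/3587) = 2.13367 km/s.
On the transfer ellipse at r₁, vis-viva equation gives v_p = √[μ(2/r₁ − 1/a_t)] = 2.74753 km/s.
First burn Δv₁ = |v_p − v₁| = 0.6139 km/s.
At r₂, v₂ = √(μ/r₂) = 0.9688 km/s.
Transfer-orbit speed at r₂: v_a = √[μ(2/r₂ − 1/a_t)] = 0.5664 km/s.
Second burn Δv₂ = |v₂ − v_a| = 0.4024 km/s.
Total Δv = Δv₁ + Δv₂ = 1.016 km/s.

Δv = 1016 m/s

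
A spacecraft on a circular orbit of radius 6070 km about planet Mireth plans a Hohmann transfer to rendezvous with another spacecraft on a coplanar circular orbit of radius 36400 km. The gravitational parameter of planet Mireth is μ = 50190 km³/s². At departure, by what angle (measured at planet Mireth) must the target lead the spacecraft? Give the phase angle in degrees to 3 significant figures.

φ = 99.8°

The Hohmann ellipse has a_t = (r₁ + r₂)/2 = 21235 km.
The half-period of the transfer ellipse is t = π√(a_t³/μ) = 43390 s.
Target angular speed ω₂ = √(μ/r₂³) = 3.226×10^-5 rad/s.
Angle swept by the target during transfer: ω₂·t = 1.3998 rad = 80.20°.
Arrival is 180° from departure on the ellipse, so φ = 180° − 80.20° = 99.8°.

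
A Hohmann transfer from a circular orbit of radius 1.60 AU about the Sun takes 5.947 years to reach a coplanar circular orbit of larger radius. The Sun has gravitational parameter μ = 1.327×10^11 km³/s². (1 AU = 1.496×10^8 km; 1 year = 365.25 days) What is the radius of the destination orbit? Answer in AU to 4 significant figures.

In km: r₁ = 1.60 × 1.496×10^8 = 2.3936×10^8 km.
Transfer time t = 5.947 years × 365.25 × 86400 s = 1.876730472×10^8 s, and t = π√(a_t³/μ).
So a_t = (μ t²/π²)^(1/3) = (1.327×10^11 × (1.876730472×10^8)² / π²)^(1/3) = 7.7946×10^8 km.
Since a_t = (r₁ + r₂)/2, r₂ = 2a_t − r₁ = 2×7.7946×10^8 − 2.3936×10^8 = 1.31956×10^9 km.
In AU: r₂ = 1.31956×10^9 / 1.496×10^8 = 8.821 AU.

r₂ = 8.821 AU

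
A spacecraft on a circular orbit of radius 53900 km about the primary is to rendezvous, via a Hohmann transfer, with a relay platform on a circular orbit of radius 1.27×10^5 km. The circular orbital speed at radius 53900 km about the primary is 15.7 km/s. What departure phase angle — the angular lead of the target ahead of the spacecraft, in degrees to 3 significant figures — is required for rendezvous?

φ = 71.8°

From the circular-orbit relation v² = μ/r at r = 53900 km: μ = v²r = (15.7)² × 53900 = 1.32858×10^7 km³/s².
The Hohmann ellipse has a_t = (r₁ + r₂)/2 = 90450 km.
The half-period of the transfer ellipse is t = π√(a_t³/μ) = 23446 s.
The target's mean motion on its circular orbit is ω₂ = √(μ/r₂³) = 8.0536×10^-5 rad/s.
Angle swept by the target during transfer: ω₂·t = 1.888 rad = 108.2°.
The spacecraft traverses 180° on the transfer ellipse, so the target must lead by 180° − 108.2° = 71.8°.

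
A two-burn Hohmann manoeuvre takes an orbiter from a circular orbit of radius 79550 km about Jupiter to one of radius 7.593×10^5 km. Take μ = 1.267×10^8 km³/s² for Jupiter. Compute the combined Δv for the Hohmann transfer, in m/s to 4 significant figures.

Transfer-ellipse semi-major axis a_t = (r₁ + r₂)/2 = (79550 + 7.593×10^5)/2 = 4.19425×10^5 km.
Circular speed at r₁: v₁ = √(μ/r₁) = √(1.267×10^8/79550) = 39.91 km/s.
On the transfer ellipse at r₁, vis-viva gives v_p = √[μ(2/r₁ − 1/a_t)] = 53.70 km/s.
First burn Δv₁ = |v_p − v₁| = 13.79 km/s.
Circular speed at r₂: v₂ = √(μ/r₂) = 12.918 km/s.
Transfer-orbit speed at r₂: v_a = √[μ(2/r₂ − 1/a_t)] = 5.6257 km/s.
Second burn Δv₂ = |v₂ − v_a| = 7.292 km/s.
Total Δv = Δv₁ + Δv₂ = 21.08 km/s.

Δv = 21080 m/s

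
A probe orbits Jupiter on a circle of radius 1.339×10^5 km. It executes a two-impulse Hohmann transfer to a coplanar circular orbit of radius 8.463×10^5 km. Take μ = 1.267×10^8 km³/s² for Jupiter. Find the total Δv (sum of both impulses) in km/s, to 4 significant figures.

Δv = 15.50 km/s

The Hohmann ellipse has a_t = (r₁ + r₂)/2 = 4.901×10^5 km.
Circular speed at r₁: v₁ = √(μ/r₁) = √(1.267×10^8/1.339×10^5) = 30.761 km/s.
Transfer-orbit speed at r₁ (v² = μ(2/r − 1/a)): v_p = √[μ(2/r₁ − 1/a_t)] = 40.422 km/s.
First burn Δv₁ = |v_p − v₁| = 9.661 km/s.
At r₂, v₂ = √(μ/r₂) = 12.2356 km/s.
Transfer-orbit speed at r₂: v_a = √[μ(2/r₂ − 1/a_t)] = 6.39549 km/s.
Second burn Δv₂ = |v₂ − v_a| = 5.840 km/s.
Δv = Δv₁ + Δv₂ = 9.661 + 5.840 = 15.50 km/s.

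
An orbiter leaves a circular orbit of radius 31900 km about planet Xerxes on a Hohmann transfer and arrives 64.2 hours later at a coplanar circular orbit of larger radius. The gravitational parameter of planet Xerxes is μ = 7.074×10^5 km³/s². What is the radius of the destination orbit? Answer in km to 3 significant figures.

Transfer time t = 64.2 hours = 2.3112×10^5 s, and t = π√(a_t³/μ).
So a_t = (μ t²/π²)^(1/3) = (7.074×10^5 × (2.3112×10^5)² / π²)^(1/3) = 1.5644×10^5 km.
Since a_t = (r₁ + r₂)/2, r₂ = 2a_t − r₁ = 2×1.5644×10^5 − 31900 = 2.8098×10^5 km.

r₂ = 2.81×10^5 km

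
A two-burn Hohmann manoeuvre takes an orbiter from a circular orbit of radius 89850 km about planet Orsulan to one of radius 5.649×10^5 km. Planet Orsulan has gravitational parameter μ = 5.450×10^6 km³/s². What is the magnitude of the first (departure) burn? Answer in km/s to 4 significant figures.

Semi-major axis of the transfer orbit: a_t = (89850 + 5.649×10^5)/2 = 3.27375×10^5 km.
On the circular orbit at r = 89850 km, v_c = √(μ/r) = 7.788 km/s.
Transfer-orbit speed at the same r (vis-viva, a = a_t): v_t = √[μ(2/r − 1/a_t)] = 10.23 km/s.
Δv₁ = |v_t − v_c| = |10.23 − 7.788| = 2.442 km/s.

Δv₁ = 2.442 km/s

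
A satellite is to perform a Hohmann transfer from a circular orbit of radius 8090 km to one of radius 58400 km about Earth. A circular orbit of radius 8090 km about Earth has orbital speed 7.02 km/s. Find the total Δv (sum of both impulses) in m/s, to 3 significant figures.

From the circular-orbit relation v² = μ/r at r = 8090 km: μ = v²r = (7.02)² × 8090 = 3.98678×10^5 km³/s².
Transfer-ellipse semi-major axis a_t = (r₁ + r₂)/2 = (8090 + 58400)/2 = 33245 km.
Circular speed at r₁: v₁ = √(μ/r₁) = √(3.98678×10^5/8090) = 7.020 km/s.
Transfer-orbit speed at r₁ (vis-viva): v_p = √[μ(2/r₁ − 1/a_t)] = 9.304 km/s.
First burn Δv₁ = |v_p − v₁| = 2.284 km/s.
At r₂, v₂ = √(μ/r₂) = 2.613 km/s.
Transfer-orbit speed at r₂: v_a = √[μ(2/r₂ − 1/a_t)] = 1.289 km/s.
Second burn Δv₂ = |v₂ − v_a| = 1.324 km/s.
Total Δv = Δv₁ + Δv₂ = 3.608 km/s.

Δv = 3610 m/s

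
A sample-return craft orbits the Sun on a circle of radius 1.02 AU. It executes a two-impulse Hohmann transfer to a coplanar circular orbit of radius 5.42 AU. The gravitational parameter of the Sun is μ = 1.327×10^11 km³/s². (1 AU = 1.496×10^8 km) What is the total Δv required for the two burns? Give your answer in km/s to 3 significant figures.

In km: r₁ = 1.02 × 1.496×10^8 = 1.52592×10^8 km; r₂ = 5.42 × 1.496×10^8 = 8.10832×10^8 km.
Transfer-ellipse semi-major axis a_t = (r₁ + r₂)/2 = (1.52592×10^8 + 8.10832×10^8)/2 = 4.81712×10^8 km.
Circular speed at r₁: v₁ = √(μ/r₁) = √(1.327×10^11/1.52592×10^8) = 29.49 km/s.
Transfer-orbit speed at r₁ (v² = μ(2/r − 1/a)): v_p = √[μ(2/r₁ − 1/a_t)] = 38.26 km/s.
First burn Δv₁ = |v_p − v₁| = 8.770 km/s.
Circular speed at r₂: v₂ = √(μ/r₂) = 12.793 km/s.
Transfer-orbit speed at r₂: v_a = √[μ(2/r₂ − 1/a_t)] = 7.2002 km/s.
Second burn Δv₂ = |v₂ − v_a| = 5.593 km/s.
Total Δv = Δv₁ + Δv₂ = 14.36 km/s.

Δv = 14.4 km/s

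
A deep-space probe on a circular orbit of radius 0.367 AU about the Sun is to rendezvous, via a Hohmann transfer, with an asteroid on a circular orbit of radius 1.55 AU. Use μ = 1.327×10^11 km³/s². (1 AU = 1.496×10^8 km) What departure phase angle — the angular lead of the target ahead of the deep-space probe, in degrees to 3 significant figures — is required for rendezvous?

φ = 92.5°

In km: r₁ = 0.367 × 1.496×10^8 = 5.49032×10^7 km; r₂ = 1.55 × 1.496×10^8 = 2.3188×10^8 km.
Semi-major axis of the transfer orbit: a_t = (5.49032×10^7 + 2.3188×10^8)/2 = 1.433916×10^8 km.
The half-period of the transfer ellipse is t = π√(a_t³/μ) = 1.4808×10^7 s.
Target angular speed ω₂ = √(μ/r₂³) = 1.0317×10^-7 rad/s.
Angle swept by the target during transfer: ω₂·t = 1.5277 rad = 87.53°.
Arrival is 180° from departure on the ellipse, so φ = 180° − 87.53° = 92.5°.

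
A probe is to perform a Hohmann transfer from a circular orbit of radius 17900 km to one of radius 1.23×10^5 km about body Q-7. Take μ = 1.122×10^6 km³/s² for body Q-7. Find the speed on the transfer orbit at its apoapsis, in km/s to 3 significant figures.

The Hohmann ellipse has a_t = (r₁ + r₂)/2 = 70450 km.
At apoapsis, r = 1.230×10^5 km.
Vis-viva: v = √[μ(2/r − 1/a_t)] = √[1.122×10^6 × (2/1.230×10^5 − 1/70450)] = 1.522 km/s.

v = 1.52 km/s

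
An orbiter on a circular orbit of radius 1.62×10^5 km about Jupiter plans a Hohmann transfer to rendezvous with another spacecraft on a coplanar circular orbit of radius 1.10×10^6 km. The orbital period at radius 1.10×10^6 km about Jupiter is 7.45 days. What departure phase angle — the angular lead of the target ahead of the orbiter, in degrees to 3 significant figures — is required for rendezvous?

From Kepler's third law T² = 4π²r³/μ at r = 1.10×10^6 km, T = 7.45 days = 7.45 × 86400 s = 6.4368×10^5 s: μ = 4π²r³/T² = 1.26823×10^8 km³/s².
The Hohmann ellipse has a_t = (r₁ + r₂)/2 = 6.310×10^5 km.
Transfer time t = π√(a_t³/μ) = 1.3983×10^5 s.
Target angular speed ω₂ = √(μ/r₂³) = 9.7613×10^-6 rad/s.
Angle swept by the target during transfer: ω₂·t = 1.3649 rad = 78.20°.
Arrival is 180° from departure on the ellipse, so φ = 180° − 78.20° = 102°.

φ = 102°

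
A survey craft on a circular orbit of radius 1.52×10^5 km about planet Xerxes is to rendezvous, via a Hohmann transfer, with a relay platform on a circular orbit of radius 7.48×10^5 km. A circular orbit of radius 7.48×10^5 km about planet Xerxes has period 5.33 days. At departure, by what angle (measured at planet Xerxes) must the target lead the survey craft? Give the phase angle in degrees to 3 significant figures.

From Kepler's third law T² = 4π²r³/μ at r = 7.48×10^5 km, T = 5.33 days = 5.33 × 86400 s = 4.60512×10^5 s: μ = 4π²r³/T² = 7.79081×10^7 km³/s².
The Hohmann ellipse has a_t = (r₁ + r₂)/2 = 4.500×10^5 km.
The half-period of the transfer ellipse is t = π√(a_t³/μ) = 1.0744×10^5 s.
Target angular speed ω₂ = √(μ/r₂³) = 1.3644×10^-5 rad/s.
Angle swept by the target during transfer: ω₂·t = 1.4659 rad = 83.99°.
The survey craft traverses 180° on the transfer ellipse, so the target must lead by 180° − 83.99° = 96.0°.

φ = 96.0°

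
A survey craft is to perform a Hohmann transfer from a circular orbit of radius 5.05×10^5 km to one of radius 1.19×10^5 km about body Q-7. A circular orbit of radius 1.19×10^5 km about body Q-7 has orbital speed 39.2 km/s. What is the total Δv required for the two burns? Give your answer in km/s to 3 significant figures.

From the circular-orbit relation v² = μ/r at r = 1.19×10^5 km: μ = v²r = (39.2)² × 1.19×10^5 = 1.82860×10^8 km³/s².
Semi-major axis of the transfer orbit: a_t = (5.050×10^5 + 1.190×10^5)/2 = 3.120×10^5 km.
At r₁ the circular-orbit speed is v₁ = √(μ/r₁) = 19.029 km/s.
Transfer-orbit speed at r₁ (vis-viva): v_a = √[μ(2/r₁ − 1/a_t)] = 11.752 km/s.
First burn Δv₁ = |v_a − v₁| = 7.277 km/s.
Circular speed at r₂: v₂ = √(μ/r₂) = 39.20 km/s.
Transfer-orbit speed at r₂: v_p = √[μ(2/r₂ − 1/a_t)] = 49.87 km/s.
Second burn Δv₂ = |v₂ − v_p| = 10.67 km/s.
Total Δv = Δv₁ + Δv₂ = 17.95 km/s.

Δv = 17.9 km/s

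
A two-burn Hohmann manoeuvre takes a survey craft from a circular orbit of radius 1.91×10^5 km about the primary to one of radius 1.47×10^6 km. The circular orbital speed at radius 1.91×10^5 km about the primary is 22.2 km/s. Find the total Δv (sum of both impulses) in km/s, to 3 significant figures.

Δv = 11.5 km/s

From the circular-orbit relation v² = μ/r at r = 1.91×10^5 km: μ = v²r = (22.2)² × 1.91×10^5 = 9.41324×10^7 km³/s².
The Hohmann ellipse has a_t = (r₁ + r₂)/2 = 8.305×10^5 km.
At r₁ the circular-orbit speed is v₁ = √(μ/r₁) = 22.200 km/s.
On the transfer ellipse at r₁, v² = μ(2/r − 1/a) gives v_p = √[μ(2/r₁ − 1/a_t)] = 29.535 km/s.
First burn Δv₁ = |v_p − v₁| = 7.335 km/s.
At r₂, v₂ = √(μ/r₂) = 8.0022 km/s.
Transfer-orbit speed at r₂: v_a = √[μ(2/r₂ − 1/a_t)] = 3.8376 km/s.
Second burn Δv₂ = |v₂ − v_a| = 4.165 km/s.
Δv = Δv₁ + Δv₂ = 7.335 + 4.165 = 11.50 km/s.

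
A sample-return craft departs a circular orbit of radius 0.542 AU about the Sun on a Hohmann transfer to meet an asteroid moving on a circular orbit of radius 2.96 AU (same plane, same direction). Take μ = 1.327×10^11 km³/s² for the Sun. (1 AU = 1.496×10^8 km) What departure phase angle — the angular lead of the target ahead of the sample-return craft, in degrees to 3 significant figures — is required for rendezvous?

In km: r₁ = 0.542 × 1.496×10^8 = 8.10832×10^7 km; r₂ = 2.96 × 1.496×10^8 = 4.42816×10^8 km.
The Hohmann ellipse has a_t = (r₁ + r₂)/2 = 2.619496×10^8 km.
The half-period of the transfer ellipse is t = π√(a_t³/μ) = 3.6563×10^7 s.
Target angular speed ω₂ = √(μ/r₂³) = 3.9093×10^-8 rad/s.
Angle swept by the target during transfer: ω₂·t = 1.4294 rad = 81.90°.
The sample-return craft traverses 180° on the transfer ellipse, so the target must lead by 180° − 81.90° = 98.1°.

φ = 98.1°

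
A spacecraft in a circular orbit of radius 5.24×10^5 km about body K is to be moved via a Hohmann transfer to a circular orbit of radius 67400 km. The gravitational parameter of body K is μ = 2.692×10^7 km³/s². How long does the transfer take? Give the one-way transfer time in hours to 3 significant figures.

Transfer-ellipse semi-major axis a_t = (r₁ + r₂)/2 = (5.240×10^5 + 67400)/2 = 2.957×10^5 km.
Half the transfer-orbit period gives t = π√(a_t³/μ) = 97360 s.
Converting: 97360 s ÷ 3600 s/hour = 27.0 hours.

t = 27.0 hours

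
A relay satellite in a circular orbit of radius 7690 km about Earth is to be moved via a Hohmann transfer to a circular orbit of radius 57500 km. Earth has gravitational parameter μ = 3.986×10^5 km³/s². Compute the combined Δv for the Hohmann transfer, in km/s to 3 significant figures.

Δv = 3.72 km/s

The Hohmann ellipse has a_t = (r₁ + r₂)/2 = 32595 km.
At r₁ the circular-orbit speed is v₁ = √(μ/r₁) = 7.1996 km/s.
On the transfer ellipse at r₁, vis-viva gives v_p = √[μ(2/r₁ − 1/a_t)] = 9.5623 km/s.
First burn Δv₁ = |v_p − v₁| = 2.363 km/s.
At r₂, v₂ = √(μ/r₂) = 2.633 km/s.
Transfer-orbit speed at r₂: v_a = √[μ(2/r₂ − 1/a_t)] = 1.279 km/s.
Second burn Δv₂ = |v₂ − v_a| = 1.354 km/s.
Δv = Δv₁ + Δv₂ = 2.363 + 1.354 = 3.717 km/s.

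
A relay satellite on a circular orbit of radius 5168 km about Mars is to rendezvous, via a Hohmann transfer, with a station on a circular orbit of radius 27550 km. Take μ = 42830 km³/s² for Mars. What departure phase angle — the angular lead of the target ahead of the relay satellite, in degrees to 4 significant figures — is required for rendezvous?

Semi-major axis of the transfer orbit: a_t = (5168 + 27550)/2 = 16359 km.
The half-period of the transfer ellipse is t = π√(a_t³/μ) = 31760 s.
Target angular speed ω₂ = √(μ/r₂³) = 4.526×10^-5 rad/s.
Angle swept by the target during transfer: ω₂·t = 1.4375 rad = 82.36°.
The relay satellite traverses 180° on the transfer ellipse, so the target must lead by 180° − 82.36° = 97.64°.

φ = 97.64°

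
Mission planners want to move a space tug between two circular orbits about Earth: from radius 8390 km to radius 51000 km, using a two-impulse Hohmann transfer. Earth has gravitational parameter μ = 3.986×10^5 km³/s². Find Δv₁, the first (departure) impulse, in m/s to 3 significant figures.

Δv₁ = 2140 m/s

The Hohmann ellipse has a_t = (r₁ + r₂)/2 = 29695 km.
On the circular orbit at r = 8390 km, v_c = √(μ/r) = 6.893 km/s.
Transfer-orbit speed at the same r (vis-viva, a = a_t): v_t = √[μ(2/r − 1/a_t)] = 9.033 km/s.
Δv₁ = |v_t − v_c| = |9.033 − 6.893| = 2.140 km/s.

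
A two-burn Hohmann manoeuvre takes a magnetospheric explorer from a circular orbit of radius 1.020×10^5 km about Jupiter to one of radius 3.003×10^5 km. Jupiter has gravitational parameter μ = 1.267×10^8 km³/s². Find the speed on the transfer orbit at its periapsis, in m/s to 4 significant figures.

The Hohmann ellipse has a_t = (r₁ + r₂)/2 = 2.0115×10^5 km.
At periapsis, r = 1.020×10^5 km.
From the vis-viva equation, v = √[μ(2/r − 1/a_t)] = 43.06 km/s.

v = 43060 m/s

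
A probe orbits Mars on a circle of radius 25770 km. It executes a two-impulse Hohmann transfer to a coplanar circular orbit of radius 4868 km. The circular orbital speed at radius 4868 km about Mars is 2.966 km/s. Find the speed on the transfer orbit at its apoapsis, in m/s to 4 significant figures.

v = 726.7 m/s

From the circular-orbit relation v² = μ/r at r = 4868 km: μ = v²r = (2.966)² × 4868 = 42824.6 km³/s².
Semi-major axis of the transfer orbit: a_t = (25770 + 4868)/2 = 15319 km.
The apoapsis of the transfer ellipse is at r = 25770 km.
Applying v² = μ(2/r − 1/a_t): v = 0.7267 km/s.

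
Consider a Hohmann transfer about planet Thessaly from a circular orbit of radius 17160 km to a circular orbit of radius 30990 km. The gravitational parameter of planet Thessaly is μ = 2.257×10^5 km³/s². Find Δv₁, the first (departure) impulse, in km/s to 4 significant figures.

Semi-major axis of the transfer orbit: a_t = (17160 + 30990)/2 = 24075 km.
On the circular orbit at r = 17160 km, v_c = √(μ/r) = 3.627 km/s.
Transfer-orbit speed at the same r (vis-viva, a = a_t): v_t = √[μ(2/r − 1/a_t)] = 4.115 km/s.
Δv₁ = |v_t − v_c| = |4.115 − 3.627| = 0.4880 km/s.

Δv₁ = 0.4880 km/s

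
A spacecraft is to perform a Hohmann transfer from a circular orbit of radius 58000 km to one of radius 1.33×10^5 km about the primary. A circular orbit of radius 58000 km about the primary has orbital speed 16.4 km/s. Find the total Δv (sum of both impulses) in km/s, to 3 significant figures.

From the circular-orbit relation v² = μ/r at r = 58000 km: μ = v²r = (16.4)² × 58000 = 1.55997×10^7 km³/s².
Semi-major axis of the transfer orbit: a_t = (58000 + 1.330×10^5)/2 = 95500 km.
At r₁ the circular-orbit speed is v₁ = √(μ/r₁) = 16.400 km/s.
On the transfer ellipse at r₁, vis-viva gives v_p = √[μ(2/r₁ − 1/a_t)] = 19.354 km/s.
First burn Δv₁ = |v_p − v₁| = 2.954 km/s.
Circular speed at r₂: v₂ = √(μ/r₂) = 10.83 km/s.
Transfer-orbit speed at r₂: v_a = √[μ(2/r₂ − 1/a_t)] = 8.440 km/s.
Second burn Δv₂ = |v₂ − v_a| = 2.390 km/s.
Δv = Δv₁ + Δv₂ = 2.954 + 2.390 = 5.344 km/s.

Δv = 5.34 km/s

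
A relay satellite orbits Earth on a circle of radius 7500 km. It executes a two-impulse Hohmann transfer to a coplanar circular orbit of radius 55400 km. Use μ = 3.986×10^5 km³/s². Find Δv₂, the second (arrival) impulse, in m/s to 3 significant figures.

Δv₂ = 1370 m/s

The Hohmann ellipse has a_t = (r₁ + r₂)/2 = 31450 km.
On the circular orbit at r = 55400 km, v_c = √(μ/r) = 2.682 km/s.
Vis-viva on the transfer ellipse at r = 55400 km gives v_t = √[μ(2/r − 1/a_t)] = 1.310 km/s.
Δv₂ = |v_t − v_c| = |1.310 − 2.682| = 1.372 km/s.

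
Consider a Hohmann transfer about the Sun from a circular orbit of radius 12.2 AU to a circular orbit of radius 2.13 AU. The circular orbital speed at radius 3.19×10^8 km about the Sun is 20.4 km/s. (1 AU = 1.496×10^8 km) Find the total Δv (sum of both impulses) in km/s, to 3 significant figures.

From the circular-orbit relation v² = μ/r at r = 3.19×10^8 km: μ = v²r = (20.4)² × 3.19×10^8 = 1.32755×10^11 km³/s².
In km: r₁ = 12.2 × 1.496×10^8 = 1.82512×10^9 km; r₂ = 2.13 × 1.496×10^8 = 3.18648×10^8 km.
Semi-major axis of the transfer orbit: a_t = (1.82512×10^9 + 3.18648×10^8)/2 = 1.071884×10^9 km.
Circular speed at r₁: v₁ = √(μ/r₁) = √(1.32755×10^11/1.82512×10^9) = 8.529 km/s.
On the transfer ellipse at r₁, vis-viva gives v_a = √[μ(2/r₁ − 1/a_t)] = 4.650 km/s.
First burn Δv₁ = |v_a − v₁| = 3.879 km/s.
At r₂, v₂ = √(μ/r₂) = 20.411 km/s.
Transfer-orbit speed at r₂: v_p = √[μ(2/r₂ − 1/a_t)] = 26.634 km/s.
Second burn Δv₂ = |v₂ − v_p| = 6.223 km/s.
Δv = Δv₁ + Δv₂ = 3.879 + 6.223 = 10.10 km/s.

Δv = 10.1 km/s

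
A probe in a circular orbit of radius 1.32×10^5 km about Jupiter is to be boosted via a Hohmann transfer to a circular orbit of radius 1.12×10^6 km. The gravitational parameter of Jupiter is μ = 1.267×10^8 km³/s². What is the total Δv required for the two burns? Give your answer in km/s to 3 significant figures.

Semi-major axis of the transfer orbit: a_t = (1.320×10^5 + 1.120×10^6)/2 = 6.260×10^5 km.
At r₁ the circular-orbit speed is v₁ = √(μ/r₁) = 30.98 km/s.
On the transfer ellipse at r₁, vis-viva gives v_p = √[μ(2/r₁ − 1/a_t)] = 41.44 km/s.
First burn Δv₁ = |v_p − v₁| = 10.46 km/s.
Circular speed at r₂: v₂ = √(μ/r₂) = 10.636 km/s.
Transfer-orbit speed at r₂: v_a = √[μ(2/r₂ − 1/a_t)] = 4.8840 km/s.
Second burn Δv₂ = |v₂ − v_a| = 5.752 km/s.
Δv = Δv₁ + Δv₂ = 10.46 + 5.752 = 16.21 km/s.

Δv = 16.2 km/s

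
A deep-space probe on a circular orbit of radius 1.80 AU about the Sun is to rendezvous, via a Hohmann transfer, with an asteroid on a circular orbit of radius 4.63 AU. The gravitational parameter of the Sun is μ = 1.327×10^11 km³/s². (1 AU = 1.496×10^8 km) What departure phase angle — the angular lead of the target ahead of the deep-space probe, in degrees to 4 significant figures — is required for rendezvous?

φ = 75.85°

In km: r₁ = 1.80 × 1.496×10^8 = 2.6928×10^8 km; r₂ = 4.63 × 1.496×10^8 = 6.92648×10^8 km.
Transfer-ellipse semi-major axis a_t = (r₁ + r₂)/2 = (2.6928×10^8 + 6.92648×10^8)/2 = 4.80964×10^8 km.
The half-period of the transfer ellipse is t = π√(a_t³/μ) = 9.0967×10^7 s.
Target angular speed ω₂ = √(μ/r₂³) = 1.9983×10^-8 rad/s.
Angle swept by the target during transfer: ω₂·t = 1.8178 rad = 104.15°.
The deep-space probe traverses 180° on the transfer ellipse, so the target must lead by 180° − 104.15° = 75.85°.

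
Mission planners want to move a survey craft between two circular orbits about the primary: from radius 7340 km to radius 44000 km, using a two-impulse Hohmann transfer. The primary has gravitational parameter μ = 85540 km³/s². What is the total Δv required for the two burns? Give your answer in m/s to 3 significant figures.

Transfer-ellipse semi-major axis a_t = (r₁ + r₂)/2 = (7340 + 44000)/2 = 25670 km.
At r₁ the circular-orbit speed is v₁ = √(μ/r₁) = 3.4138 km/s.
Transfer-orbit speed at r₁ (vis-viva): v_p = √[μ(2/r₁ − 1/a_t)] = 4.4694 km/s.
First burn Δv₁ = |v_p − v₁| = 1.0556 km/s.
At r₂, v₂ = √(μ/r₂) = 1.39431 km/s.
Transfer-orbit speed at r₂: v_a = √[μ(2/r₂ − 1/a_t)] = 0.745579 km/s.
Second burn Δv₂ = |v₂ − v_a| = 0.64873 km/s.
Δv = Δv₁ + Δv₂ = 1.0556 + 0.64873 = 1.704 km/s.

Δv = 1700 m/s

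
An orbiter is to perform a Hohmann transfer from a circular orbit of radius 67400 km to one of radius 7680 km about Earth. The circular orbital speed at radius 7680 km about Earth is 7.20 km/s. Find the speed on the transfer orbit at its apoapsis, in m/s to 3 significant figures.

v = 1100 m/s

From the circular-orbit relation v² = μ/r at r = 7680 km: μ = v²r = (7.20)² × 7680 = 3.98131×10^5 km³/s².
Semi-major axis of the transfer orbit: a_t = (67400 + 7680)/2 = 37540 km.
At apoapsis, r = 67400 km.
Applying v² = μ(2/r − 1/a_t): v = 1.099 km/s.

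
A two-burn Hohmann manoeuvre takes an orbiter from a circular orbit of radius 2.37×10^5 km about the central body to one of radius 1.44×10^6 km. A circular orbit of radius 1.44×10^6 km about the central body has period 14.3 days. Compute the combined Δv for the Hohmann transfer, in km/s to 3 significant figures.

Δv = 9.03 km/s

From Kepler's third law T² = 4π²r³/μ at r = 1.44×10^6 km, T = 14.3 days = 14.3 × 86400 s = 1.23552×10^6 s: μ = 4π²r³/T² = 7.72232×10^7 km³/s².
The Hohmann ellipse has a_t = (r₁ + r₂)/2 = 8.385×10^5 km.
At r₁ the circular-orbit speed is v₁ = √(μ/r₁) = 18.051 km/s.
On the transfer ellipse at r₁, vis-viva gives v_p = √[μ(2/r₁ − 1/a_t)] = 23.655 km/s.
First burn Δv₁ = |v_p − v₁| = 5.604 km/s.
At r₂, v₂ = √(μ/r₂) = 7.323 km/s.
Transfer-orbit speed at r₂: v_a = √[μ(2/r₂ − 1/a_t)] = 3.893 km/s.
Second burn Δv₂ = |v₂ − v_a| = 3.430 km/s.
Total Δv = Δv₁ + Δv₂ = 9.034 km/s.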